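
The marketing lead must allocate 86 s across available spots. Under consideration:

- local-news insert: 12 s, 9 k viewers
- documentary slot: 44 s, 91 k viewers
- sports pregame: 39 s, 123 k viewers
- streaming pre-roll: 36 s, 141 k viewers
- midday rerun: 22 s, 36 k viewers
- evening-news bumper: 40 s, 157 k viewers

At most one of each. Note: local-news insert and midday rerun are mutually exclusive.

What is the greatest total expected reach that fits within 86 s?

298

Streaming pre-roll + evening-news bumper uses 76 of the 86 s and totals 298.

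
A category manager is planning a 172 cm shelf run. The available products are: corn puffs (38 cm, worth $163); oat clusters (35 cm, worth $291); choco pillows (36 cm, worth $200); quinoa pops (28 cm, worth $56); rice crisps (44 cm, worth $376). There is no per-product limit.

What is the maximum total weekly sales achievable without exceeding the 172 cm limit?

1419

Taking oat clusters + 3×rice crisps: 167 cm used, 1419 in weekly sales.
Nothing else within 172 cm beats 1419.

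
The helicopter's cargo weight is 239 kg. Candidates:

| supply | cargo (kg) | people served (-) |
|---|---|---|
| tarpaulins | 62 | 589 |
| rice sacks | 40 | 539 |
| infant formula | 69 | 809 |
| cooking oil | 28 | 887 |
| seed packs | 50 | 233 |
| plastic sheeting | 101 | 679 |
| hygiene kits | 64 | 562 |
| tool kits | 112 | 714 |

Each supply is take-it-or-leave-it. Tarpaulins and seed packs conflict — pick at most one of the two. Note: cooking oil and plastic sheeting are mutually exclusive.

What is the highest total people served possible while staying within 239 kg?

Greedy by ratio would take tarpaulins + rice sacks + infant formula + cooking oil: 199 kg used, total 2824.
Replace rice sacks with hygiene kits: the trade gains 23 net, giving 2847 at 223 kg.

2847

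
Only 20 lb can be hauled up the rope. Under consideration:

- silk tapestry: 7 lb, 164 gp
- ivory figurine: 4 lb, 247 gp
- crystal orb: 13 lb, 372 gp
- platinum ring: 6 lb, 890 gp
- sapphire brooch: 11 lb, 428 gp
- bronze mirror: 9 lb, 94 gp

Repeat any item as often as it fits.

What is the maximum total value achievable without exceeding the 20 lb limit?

2670

Taking 3×platinum ring: 18 lb used, 2670 in value.
Every other selection either busts 20 lb or fails to beat 2670.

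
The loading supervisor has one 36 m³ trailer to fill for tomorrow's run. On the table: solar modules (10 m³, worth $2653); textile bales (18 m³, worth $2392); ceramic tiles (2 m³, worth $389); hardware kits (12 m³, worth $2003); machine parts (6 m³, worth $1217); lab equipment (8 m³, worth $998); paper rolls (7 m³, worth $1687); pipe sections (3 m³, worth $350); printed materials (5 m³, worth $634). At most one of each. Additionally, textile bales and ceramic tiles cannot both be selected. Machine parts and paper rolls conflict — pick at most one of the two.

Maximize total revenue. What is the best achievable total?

7366

Density check — solar modules 265.30, paper rolls 241.00, machine parts 202.83 are the best per m³.
Best packing: solar modules + ceramic tiles + hardware kits + paper rolls + printed materials — 36 m³, 7366 total.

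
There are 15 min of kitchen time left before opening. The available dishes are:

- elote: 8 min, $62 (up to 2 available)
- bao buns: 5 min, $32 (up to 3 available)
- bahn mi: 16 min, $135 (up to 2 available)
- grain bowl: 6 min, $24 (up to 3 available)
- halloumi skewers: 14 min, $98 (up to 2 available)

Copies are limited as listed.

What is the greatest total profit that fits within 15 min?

Density check — bahn mi 8.44, elote 7.75, halloumi skewers 7.00, bao buns 6.40 are the best per min.
A density-first pass picks elote + bao buns — 94 at 13 min.
The 13 min tied up in elote and bao buns is better spent on halloumi skewers — total rises to 98 (14 min).
That's the maximum — no swap from here does better than 98.

98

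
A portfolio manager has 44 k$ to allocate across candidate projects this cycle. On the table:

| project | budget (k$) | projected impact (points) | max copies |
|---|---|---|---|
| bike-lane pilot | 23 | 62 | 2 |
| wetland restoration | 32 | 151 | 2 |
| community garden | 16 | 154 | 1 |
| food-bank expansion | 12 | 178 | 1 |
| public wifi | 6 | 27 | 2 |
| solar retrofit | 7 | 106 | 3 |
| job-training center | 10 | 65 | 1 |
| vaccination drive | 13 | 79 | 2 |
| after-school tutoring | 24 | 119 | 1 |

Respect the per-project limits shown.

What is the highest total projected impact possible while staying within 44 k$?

561

Density check — solar retrofit 15.14, food-bank expansion 14.83, community garden 9.62, job-training center 6.50 are the best per k$.
Taking food-bank expansion + 3×solar retrofit + job-training center: 43 k$ used, 561 in projected impact.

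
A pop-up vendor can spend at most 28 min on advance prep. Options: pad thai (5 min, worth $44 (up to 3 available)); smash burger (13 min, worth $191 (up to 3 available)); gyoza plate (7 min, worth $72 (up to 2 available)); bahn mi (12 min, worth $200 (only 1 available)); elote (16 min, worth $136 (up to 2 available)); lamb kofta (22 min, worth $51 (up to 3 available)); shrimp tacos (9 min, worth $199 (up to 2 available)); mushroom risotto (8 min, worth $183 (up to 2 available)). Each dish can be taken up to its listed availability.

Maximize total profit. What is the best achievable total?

581

Taking the top-ratio dishes first gives shrimp tacos + 2×mushroom risotto for 565 (25 min).
Dropping mushroom risotto frees 8 min; slotting in shrimp tacos (9 min) lifts the total to 581 at 26 min.
Every other selection either busts 28 min or exceeds an availability limit or fails to beat 581.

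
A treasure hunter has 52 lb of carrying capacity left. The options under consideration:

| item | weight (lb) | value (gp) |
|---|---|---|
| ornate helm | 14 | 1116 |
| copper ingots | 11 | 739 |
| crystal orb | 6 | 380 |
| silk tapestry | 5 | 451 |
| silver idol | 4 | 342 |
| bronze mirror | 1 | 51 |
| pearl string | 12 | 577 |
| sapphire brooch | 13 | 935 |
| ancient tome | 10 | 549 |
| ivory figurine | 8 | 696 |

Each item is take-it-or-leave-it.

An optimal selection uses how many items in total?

Best achievable value is 3988.
One optimal bundle: ornate helm + copper ingots + silk tapestry + bronze mirror + sapphire brooch + ivory figurine (52 lb).
Every optimal selection uses 6 items.

6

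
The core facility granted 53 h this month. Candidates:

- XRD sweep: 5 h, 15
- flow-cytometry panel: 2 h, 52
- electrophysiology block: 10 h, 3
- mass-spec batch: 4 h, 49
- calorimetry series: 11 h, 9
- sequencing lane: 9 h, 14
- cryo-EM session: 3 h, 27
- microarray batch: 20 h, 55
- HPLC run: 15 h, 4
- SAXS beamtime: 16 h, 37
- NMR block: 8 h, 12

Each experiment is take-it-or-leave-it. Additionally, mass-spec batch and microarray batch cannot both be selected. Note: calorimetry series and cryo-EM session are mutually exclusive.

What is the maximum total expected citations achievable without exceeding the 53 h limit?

206

By expected citations per h: flow-cytometry panel 26.00, mass-spec batch 12.25, cryo-EM session 9.00, XRD sweep 3.00 lead.
Taking XRD sweep + flow-cytometry panel + mass-spec batch + sequencing lane + cryo-EM session + SAXS beamtime + NMR block: 47 h used, 206 in expected citations.
Runner-up XRD sweep + flow-cytometry panel + electrophysiology block + mass-spec batch + sequencing lane + cryo-EM session + SAXS beamtime tops out at 197.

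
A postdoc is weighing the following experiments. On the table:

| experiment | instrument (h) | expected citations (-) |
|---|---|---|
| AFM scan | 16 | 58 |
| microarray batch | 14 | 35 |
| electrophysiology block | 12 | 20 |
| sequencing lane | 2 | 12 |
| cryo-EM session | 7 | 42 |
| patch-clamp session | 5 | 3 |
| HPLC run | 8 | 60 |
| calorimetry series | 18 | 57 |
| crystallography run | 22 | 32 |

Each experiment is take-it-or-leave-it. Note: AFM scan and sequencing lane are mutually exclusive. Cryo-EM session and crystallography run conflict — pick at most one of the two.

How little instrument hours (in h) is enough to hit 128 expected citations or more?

Need the lightest bundle worth ≥ 128.
sequencing lane + HPLC run + calorimetry series reaches 129 using 28 h.
Below 28 h the best achievable stays under 128.

28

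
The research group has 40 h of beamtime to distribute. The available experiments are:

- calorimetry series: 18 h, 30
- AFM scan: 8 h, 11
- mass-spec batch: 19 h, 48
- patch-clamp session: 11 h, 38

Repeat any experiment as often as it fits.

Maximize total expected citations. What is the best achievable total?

114

Best packing: 3×patch-clamp session — 33 h, 114 total.
Nothing else within 40 h beats 114.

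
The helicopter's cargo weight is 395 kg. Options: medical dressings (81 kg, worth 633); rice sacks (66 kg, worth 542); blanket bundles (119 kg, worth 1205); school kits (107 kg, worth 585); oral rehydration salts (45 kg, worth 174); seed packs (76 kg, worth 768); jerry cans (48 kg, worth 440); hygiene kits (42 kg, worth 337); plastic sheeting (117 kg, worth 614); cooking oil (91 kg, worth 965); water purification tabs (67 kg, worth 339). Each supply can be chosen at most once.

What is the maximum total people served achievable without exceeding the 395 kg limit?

A density-first pass picks blanket bundles + seed packs + jerry cans + hygiene kits + cooking oil — 3715 at 376 kg.
Replace jerry cans with rice sacks: the trade gains 102 net, giving 3817 at 394 kg.
Nothing else within 395 kg beats 3817.

3817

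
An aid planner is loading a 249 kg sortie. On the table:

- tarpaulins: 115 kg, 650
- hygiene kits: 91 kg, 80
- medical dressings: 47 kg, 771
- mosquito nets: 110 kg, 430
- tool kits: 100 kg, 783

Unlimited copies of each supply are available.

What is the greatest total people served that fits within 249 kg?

Best packing: 5×medical dressings — 235 kg, 3855 total.
Every other selection either busts 249 kg or fails to beat 3855.

3855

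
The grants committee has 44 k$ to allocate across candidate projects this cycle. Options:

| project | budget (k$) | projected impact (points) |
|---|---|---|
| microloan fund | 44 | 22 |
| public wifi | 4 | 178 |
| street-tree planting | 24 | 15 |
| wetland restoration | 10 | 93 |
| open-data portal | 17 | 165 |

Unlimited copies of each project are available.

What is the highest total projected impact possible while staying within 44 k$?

1958

11×public wifi uses 44 of the 44 k$ and totals 1958.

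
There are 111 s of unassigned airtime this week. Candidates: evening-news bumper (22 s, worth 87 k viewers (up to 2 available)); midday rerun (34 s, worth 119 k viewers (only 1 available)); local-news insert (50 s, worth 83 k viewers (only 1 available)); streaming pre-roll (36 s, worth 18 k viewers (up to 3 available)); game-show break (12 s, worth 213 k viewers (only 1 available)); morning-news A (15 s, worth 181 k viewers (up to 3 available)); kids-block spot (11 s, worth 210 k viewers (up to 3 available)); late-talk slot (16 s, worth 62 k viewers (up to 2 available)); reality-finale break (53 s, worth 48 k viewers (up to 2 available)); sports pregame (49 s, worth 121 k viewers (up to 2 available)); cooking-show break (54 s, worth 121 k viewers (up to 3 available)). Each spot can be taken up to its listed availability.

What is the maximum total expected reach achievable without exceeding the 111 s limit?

By expected reach per s: kids-block spot 19.09, game-show break 17.75, morning-news A 12.07 lead.
Game-show break + 3×morning-news A + 3×kids-block spot + late-talk slot uses 106 of the 111 s and totals 1448.

1448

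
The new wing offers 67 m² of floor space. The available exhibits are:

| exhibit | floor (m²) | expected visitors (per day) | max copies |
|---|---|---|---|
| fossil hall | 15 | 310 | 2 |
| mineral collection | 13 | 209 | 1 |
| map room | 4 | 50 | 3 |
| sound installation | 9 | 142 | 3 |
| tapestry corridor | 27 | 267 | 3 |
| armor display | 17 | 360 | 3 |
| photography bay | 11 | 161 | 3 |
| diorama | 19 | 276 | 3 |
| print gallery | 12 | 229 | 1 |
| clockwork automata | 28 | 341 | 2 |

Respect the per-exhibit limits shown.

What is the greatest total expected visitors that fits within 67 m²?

The ratio ordering already packs tightly: fossil hall + 3×armor display, 66 m², 1390.
That's the maximum — no swap from here does better than 1390.

1390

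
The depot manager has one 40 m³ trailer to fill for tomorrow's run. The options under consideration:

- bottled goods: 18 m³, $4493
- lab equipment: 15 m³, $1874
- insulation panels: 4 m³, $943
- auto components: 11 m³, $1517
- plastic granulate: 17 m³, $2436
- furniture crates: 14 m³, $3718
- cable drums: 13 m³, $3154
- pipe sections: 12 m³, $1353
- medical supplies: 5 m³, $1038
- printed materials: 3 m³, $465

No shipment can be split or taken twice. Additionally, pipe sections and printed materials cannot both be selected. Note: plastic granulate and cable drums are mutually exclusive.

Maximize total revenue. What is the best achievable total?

Density check — furniture crates 265.57, bottled goods 249.61, cable drums 242.62 are the best per m³.
Filling by ratio: bottled goods + insulation panels + furniture crates + printed materials for 9619, with 1 m³ left unused.
The 4 m³ tied up in insulation panels is better spent on medical supplies — total rises to 9714 (40 m³).
The closest alternative, bottled goods + insulation panels + cable drums + medical supplies, reaches only 9628.

9714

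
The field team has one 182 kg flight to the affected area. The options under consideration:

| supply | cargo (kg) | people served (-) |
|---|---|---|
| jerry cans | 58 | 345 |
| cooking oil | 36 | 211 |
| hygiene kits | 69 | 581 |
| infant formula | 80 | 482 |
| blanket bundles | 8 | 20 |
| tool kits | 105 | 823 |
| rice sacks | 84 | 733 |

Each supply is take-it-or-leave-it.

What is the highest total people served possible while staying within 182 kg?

Taking the top-ratio supplies first gives hygiene kits + blanket bundles + rice sacks for 1334 (161 kg).
Dropping rice sacks frees 84 kg; slotting in tool kits (105 kg) lifts the total to 1424 at 182 kg.
Next best is hygiene kits + tool kits at 1404 (174 kg) — short by 20.

1424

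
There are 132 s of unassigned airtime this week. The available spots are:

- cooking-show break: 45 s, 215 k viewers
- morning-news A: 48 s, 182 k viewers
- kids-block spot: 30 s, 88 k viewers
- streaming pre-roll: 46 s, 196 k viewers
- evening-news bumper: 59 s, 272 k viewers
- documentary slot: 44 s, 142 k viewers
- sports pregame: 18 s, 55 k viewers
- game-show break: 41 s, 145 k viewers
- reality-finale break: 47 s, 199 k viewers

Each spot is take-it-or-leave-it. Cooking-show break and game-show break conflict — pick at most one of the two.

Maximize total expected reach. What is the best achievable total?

Cooking-show break + evening-news bumper + sports pregame uses 122 of the 132 s and totals 542.
The closest alternative, evening-news bumper + sports pregame + reality-finale break, reaches only 526.

542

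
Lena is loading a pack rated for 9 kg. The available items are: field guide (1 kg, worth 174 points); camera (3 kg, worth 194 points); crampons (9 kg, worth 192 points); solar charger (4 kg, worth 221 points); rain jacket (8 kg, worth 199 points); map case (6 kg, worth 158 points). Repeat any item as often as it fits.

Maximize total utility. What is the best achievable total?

Taking 9×field guide: 9 kg used, 1566 in utility.

1566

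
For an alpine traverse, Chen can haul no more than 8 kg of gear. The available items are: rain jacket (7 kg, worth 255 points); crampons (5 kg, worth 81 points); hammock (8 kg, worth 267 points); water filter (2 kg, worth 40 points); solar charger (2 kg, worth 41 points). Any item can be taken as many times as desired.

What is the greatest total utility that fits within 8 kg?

Filling by ratio: rain jacket for 255, with 1 kg left unused.
The 7 kg tied up in rain jacket is better spent on hammock — total rises to 267 (8 kg).
That's the maximum — no swap from here does better than 267.

267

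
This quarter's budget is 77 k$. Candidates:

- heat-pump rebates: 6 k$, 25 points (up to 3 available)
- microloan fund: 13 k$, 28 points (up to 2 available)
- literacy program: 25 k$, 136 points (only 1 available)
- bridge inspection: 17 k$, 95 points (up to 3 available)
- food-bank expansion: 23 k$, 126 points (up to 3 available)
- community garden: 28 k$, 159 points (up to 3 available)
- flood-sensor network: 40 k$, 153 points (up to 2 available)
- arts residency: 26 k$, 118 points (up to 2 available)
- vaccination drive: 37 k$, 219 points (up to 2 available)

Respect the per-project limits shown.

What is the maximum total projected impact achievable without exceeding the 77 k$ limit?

440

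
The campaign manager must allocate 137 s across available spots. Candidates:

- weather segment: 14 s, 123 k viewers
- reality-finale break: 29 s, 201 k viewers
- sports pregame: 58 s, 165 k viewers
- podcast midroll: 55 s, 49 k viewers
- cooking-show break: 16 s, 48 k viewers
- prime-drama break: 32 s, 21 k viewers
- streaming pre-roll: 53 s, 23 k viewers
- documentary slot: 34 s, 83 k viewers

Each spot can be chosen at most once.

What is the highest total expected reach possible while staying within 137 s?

572

Ranking by ratio (expected reach/s): weather segment 8.79, reality-finale break 6.93, cooking-show break 3.00.
Greedy by ratio would take weather segment + reality-finale break + sports pregame + cooking-show break: 117 s used, total 537.
The 16 s tied up in cooking-show break is better spent on documentary slot — total rises to 572 (135 s).
The closest alternative, weather segment + reality-finale break + sports pregame + cooking-show break, reaches only 537.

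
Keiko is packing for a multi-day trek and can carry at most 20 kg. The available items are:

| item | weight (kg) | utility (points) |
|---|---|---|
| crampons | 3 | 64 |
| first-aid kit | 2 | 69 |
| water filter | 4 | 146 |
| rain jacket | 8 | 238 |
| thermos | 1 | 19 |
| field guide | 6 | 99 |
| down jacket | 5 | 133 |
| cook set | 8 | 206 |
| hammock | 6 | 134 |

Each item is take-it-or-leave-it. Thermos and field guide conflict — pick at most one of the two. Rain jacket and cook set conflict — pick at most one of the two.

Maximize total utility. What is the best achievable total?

Best packing: first-aid kit + water filter + rain jacket + thermos + down jacket — 20 kg, 605 total.

605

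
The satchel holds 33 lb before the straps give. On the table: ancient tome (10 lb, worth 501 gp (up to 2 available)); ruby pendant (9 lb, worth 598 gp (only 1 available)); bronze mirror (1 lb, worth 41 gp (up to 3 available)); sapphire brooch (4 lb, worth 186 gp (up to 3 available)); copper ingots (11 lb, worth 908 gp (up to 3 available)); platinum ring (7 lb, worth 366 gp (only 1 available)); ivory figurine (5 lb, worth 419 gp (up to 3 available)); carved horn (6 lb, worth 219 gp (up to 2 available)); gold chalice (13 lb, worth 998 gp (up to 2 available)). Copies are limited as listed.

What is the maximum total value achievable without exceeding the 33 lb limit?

2724

By value per lb: ivory figurine 83.80, copper ingots 82.55, gold chalice 76.77 lead.
A density-first pass picks copper ingots + platinum ring + 3×ivory figurine — 2531 at 33 lb.
Replace platinum ring and 3×ivory figurine with 2×copper ingots: the trade gains 193 net, giving 2724 at 33 lb.
Every other selection either busts 33 lb or exceeds an availability limit or fails to beat 2724.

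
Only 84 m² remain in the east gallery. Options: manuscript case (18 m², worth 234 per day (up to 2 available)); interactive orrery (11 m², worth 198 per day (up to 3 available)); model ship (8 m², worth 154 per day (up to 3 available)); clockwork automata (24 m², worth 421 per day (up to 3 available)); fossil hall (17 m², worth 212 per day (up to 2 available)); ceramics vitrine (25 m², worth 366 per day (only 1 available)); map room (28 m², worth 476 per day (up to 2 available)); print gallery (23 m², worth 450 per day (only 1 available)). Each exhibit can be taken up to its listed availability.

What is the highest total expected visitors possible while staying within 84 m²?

Greedy by ratio would take 3×interactive orrery + 3×model ship + print gallery: 80 m² used, total 1506.
Replace 2×interactive orrery with clockwork automata: the trade gains 25 net, giving 1531 at 82 m².
That's the maximum — no swap from here does better than 1531.

1531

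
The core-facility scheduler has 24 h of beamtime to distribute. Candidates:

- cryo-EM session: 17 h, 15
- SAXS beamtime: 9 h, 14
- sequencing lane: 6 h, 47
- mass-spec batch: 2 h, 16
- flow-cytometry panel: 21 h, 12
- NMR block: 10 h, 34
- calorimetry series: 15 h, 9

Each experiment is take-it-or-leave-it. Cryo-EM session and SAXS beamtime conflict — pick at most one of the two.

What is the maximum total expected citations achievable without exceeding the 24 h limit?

97

Ranking by ratio (expected citations/h): mass-spec batch 8.00, sequencing lane 7.83, NMR block 3.40.
Taking sequencing lane + mass-spec batch + NMR block: 18 h used, 97 in expected citations.
The spare 6 h is too small for any remaining experiment, and no feasible exchange beats 97.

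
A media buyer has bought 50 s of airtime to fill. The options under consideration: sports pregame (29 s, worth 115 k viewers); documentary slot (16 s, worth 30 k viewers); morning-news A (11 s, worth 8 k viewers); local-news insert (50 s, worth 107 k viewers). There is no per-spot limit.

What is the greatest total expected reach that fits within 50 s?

145

By expected reach per s: sports pregame 3.97, local-news insert 2.14, documentary slot 1.88 lead.
Best packing: sports pregame + documentary slot — 45 s, 145 total.
That's the maximum — no swap from here does better than 145.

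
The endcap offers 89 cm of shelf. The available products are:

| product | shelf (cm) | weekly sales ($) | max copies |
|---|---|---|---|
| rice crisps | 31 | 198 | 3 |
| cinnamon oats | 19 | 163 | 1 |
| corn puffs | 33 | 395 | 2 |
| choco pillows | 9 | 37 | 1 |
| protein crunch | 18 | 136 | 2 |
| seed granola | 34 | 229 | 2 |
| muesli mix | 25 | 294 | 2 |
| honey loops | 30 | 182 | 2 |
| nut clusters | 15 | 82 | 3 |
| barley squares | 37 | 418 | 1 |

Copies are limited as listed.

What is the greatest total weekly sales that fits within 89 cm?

1006

Taking the top-ratio products first gives cinnamon oats + 2×corn puffs for 953 (85 cm).
Replace cinnamon oats and 2×corn puffs with 2×muesli mix + barley squares: the trade gains 53 net, giving 1006 at 87 cm.
That's the maximum — no swap from here does better than 1006.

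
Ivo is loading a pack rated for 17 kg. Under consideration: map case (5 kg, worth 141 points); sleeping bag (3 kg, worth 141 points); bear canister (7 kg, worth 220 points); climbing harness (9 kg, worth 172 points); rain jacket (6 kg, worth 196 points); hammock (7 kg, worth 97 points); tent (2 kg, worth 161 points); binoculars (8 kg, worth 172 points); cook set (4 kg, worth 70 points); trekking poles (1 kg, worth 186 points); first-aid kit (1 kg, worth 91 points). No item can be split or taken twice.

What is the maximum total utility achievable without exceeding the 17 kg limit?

854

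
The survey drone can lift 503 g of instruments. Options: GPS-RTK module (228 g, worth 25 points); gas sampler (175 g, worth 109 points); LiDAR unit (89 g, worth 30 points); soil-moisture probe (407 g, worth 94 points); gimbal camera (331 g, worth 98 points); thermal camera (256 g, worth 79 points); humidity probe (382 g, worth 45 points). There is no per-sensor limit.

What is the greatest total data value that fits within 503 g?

248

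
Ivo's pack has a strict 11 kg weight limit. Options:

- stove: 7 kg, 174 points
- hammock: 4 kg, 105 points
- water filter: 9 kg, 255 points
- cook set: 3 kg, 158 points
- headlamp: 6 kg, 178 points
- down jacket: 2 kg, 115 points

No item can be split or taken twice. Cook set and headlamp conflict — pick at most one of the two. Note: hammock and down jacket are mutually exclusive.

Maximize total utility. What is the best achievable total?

Water filter + down jacket uses 11 of the 11 kg and totals 370.
Every other selection either busts 11 kg or breaks a pairing rule or fails to beat 370.

370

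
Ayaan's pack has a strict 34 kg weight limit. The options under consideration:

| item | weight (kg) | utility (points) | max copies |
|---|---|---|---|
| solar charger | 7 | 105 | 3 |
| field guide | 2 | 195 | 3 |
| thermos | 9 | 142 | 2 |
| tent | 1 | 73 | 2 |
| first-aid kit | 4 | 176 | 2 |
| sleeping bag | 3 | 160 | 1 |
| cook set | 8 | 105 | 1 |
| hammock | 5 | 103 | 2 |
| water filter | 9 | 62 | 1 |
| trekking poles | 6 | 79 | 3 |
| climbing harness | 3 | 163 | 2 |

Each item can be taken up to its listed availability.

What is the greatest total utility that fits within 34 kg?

Taking the top-ratio items first gives 3×field guide + 2×tent + 2×first-aid kit + sleeping bag + hammock + 2×climbing harness for 1672 (30 kg).
Replace hammock with thermos: the trade gains 39 net, giving 1711 at 34 kg.
Every other selection either busts 34 kg or exceeds an availability limit or fails to beat 1711.

1711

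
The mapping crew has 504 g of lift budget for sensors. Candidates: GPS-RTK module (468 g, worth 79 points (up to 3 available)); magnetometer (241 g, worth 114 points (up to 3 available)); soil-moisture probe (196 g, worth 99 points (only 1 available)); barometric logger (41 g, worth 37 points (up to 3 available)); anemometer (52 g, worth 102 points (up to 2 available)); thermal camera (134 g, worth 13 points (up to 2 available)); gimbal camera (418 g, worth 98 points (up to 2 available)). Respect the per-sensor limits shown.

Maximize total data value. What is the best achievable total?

Density check — anemometer 1.96, barometric logger 0.90, soil-moisture probe 0.51, magnetometer 0.47 are the best per g.
The ratio heuristic lands on soil-moisture probe + 3×barometric logger + 2×anemometer (414) but leaves 81 g idle.
Dropping soil-moisture probe frees 196 g; slotting in magnetometer (241 g) lifts the total to 429 at 468 g.

429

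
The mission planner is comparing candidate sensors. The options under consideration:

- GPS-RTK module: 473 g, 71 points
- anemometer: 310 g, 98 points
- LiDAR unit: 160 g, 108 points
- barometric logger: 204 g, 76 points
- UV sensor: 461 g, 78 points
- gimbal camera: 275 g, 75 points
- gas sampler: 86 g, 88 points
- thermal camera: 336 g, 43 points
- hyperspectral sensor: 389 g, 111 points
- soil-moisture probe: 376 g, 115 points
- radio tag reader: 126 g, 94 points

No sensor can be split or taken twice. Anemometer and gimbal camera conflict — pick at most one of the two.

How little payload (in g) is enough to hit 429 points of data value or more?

851

Need the lightest bundle worth ≥ 429.
LiDAR unit + barometric logger + gimbal camera + gas sampler + radio tag reader: 441 data value at 851 g.
No combination under 851 g hits 429.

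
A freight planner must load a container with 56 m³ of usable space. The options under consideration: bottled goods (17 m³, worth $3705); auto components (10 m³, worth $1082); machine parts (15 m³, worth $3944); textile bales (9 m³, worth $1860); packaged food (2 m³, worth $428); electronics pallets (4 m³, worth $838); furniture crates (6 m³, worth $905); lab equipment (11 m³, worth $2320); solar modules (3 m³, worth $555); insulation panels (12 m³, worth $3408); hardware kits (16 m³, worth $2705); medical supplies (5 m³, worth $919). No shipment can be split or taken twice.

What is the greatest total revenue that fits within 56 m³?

The ratio heuristic lands on bottled goods + machine parts + packaged food + electronics pallets + solar modules + insulation panels (12878) but leaves 3 m³ idle.
The 6 m³ tied up in packaged food and electronics pallets is better spent on textile bales — total rises to 13472 (56 m³).
No other feasible combination exceeds 13472.

13472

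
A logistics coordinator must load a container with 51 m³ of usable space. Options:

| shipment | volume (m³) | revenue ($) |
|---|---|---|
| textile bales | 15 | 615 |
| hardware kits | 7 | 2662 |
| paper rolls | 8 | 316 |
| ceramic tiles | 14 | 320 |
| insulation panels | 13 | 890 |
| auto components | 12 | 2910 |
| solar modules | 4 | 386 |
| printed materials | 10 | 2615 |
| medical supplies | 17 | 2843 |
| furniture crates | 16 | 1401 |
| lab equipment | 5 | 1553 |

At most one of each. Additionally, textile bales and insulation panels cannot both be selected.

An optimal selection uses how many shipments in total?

The maximum revenue within 51 m³ is 12583.
One optimal bundle: hardware kits + auto components + printed materials + medical supplies + lab equipment (51 m³).
All optima have 5 shipments.

5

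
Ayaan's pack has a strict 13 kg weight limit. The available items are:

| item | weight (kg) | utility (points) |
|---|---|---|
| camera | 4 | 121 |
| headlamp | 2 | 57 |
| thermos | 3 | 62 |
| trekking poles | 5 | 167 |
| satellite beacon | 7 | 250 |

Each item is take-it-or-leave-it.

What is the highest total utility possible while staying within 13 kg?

The ratio heuristic lands on trekking poles + satellite beacon (417) but leaves 1 kg idle.
Dropping trekking poles frees 5 kg; slotting in camera + headlamp (6 kg) lifts the total to 428 at 13 kg.
Next best is trekking poles + satellite beacon at 417 (12 kg) — short by 11.

428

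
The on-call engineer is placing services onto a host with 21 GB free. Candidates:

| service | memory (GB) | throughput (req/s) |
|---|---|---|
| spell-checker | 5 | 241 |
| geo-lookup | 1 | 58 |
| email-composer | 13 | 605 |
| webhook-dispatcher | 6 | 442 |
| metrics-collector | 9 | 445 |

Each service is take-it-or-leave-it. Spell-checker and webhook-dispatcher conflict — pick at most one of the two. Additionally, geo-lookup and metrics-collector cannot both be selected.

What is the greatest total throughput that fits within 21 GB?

1105

Density check — webhook-dispatcher 73.67, geo-lookup 58.00, metrics-collector 49.44, spell-checker 48.20 are the best per GB.
Geo-lookup + email-composer + webhook-dispatcher uses 20 of the 21 GB and totals 1105.
The spare 1 GB is too small for any remaining service, and no feasible exchange beats 1105.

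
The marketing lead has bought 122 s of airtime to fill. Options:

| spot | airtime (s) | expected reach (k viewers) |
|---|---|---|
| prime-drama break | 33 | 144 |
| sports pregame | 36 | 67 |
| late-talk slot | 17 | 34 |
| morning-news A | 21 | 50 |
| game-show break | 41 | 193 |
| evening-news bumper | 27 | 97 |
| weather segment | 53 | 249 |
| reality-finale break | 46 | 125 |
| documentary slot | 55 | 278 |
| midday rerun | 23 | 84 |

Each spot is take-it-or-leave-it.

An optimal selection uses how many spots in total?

The maximum expected reach within 122 s is 555.
For example game-show break + documentary slot + midday rerun achieves it, using 119 s.
Any selection reaching 555 contains exactly 3 spots.

3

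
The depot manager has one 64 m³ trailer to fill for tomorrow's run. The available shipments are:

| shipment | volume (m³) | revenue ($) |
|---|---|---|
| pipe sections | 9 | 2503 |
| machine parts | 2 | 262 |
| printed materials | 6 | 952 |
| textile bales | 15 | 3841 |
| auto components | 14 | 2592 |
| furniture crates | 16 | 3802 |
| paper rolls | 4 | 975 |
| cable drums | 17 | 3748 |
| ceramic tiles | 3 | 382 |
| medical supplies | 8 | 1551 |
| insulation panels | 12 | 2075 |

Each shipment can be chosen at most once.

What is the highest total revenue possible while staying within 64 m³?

15251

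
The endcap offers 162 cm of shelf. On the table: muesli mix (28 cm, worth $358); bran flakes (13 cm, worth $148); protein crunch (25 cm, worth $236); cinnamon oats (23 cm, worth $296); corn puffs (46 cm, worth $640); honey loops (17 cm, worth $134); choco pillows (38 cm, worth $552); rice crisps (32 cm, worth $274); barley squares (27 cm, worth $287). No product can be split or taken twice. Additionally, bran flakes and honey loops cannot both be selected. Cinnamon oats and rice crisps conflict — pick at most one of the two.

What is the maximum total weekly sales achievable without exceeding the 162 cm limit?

Filling by ratio: muesli mix + bran flakes + cinnamon oats + corn puffs + choco pillows for 1994, with 14 cm left unused.
The 13 cm tied up in bran flakes is better spent on barley squares — total rises to 2133 (162 cm).
Every other selection either busts 162 cm or breaks a pairing rule or fails to beat 2133.

2133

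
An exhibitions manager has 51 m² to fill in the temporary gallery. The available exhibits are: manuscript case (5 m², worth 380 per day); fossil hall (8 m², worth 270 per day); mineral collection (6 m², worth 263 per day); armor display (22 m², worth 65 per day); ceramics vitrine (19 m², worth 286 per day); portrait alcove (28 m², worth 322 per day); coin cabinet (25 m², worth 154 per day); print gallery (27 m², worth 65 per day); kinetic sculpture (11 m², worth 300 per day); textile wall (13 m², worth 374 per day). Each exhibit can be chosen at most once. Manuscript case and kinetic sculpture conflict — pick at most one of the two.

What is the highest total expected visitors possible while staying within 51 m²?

Ranking by ratio (expected visitors/m²): manuscript case 76.00, mineral collection 43.83, fossil hall 33.75, textile wall 28.77.
Best packing: manuscript case + fossil hall + mineral collection + ceramics vitrine + textile wall — 51 m², 1573 total.
Next best is manuscript case + fossil hall + ceramics vitrine + textile wall at 1310 (45 m²) — short by 263.

1573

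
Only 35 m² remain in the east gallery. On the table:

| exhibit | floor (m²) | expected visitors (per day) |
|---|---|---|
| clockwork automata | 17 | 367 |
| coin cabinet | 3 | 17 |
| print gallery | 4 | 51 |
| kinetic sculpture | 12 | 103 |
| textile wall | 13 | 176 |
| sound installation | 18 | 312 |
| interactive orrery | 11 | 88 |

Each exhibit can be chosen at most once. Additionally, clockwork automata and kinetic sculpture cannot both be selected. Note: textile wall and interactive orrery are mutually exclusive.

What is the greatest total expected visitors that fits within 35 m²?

679

Taking clockwork automata + sound installation: 35 m² used, 679 in expected visitors.
The closest alternative, clockwork automata + print gallery + textile wall, reaches only 594.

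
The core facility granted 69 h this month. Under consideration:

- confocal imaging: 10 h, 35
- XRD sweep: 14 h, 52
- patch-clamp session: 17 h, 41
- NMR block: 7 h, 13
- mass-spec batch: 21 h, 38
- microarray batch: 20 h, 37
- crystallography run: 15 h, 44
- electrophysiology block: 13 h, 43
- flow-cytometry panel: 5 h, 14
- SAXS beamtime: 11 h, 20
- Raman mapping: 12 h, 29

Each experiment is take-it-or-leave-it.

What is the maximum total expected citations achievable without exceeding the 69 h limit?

Ranking by ratio (expected citations/h): XRD sweep 3.71, confocal imaging 3.50, electrophysiology block 3.31, crystallography run 2.93.
Best packing: confocal imaging + XRD sweep + crystallography run + electrophysiology block + flow-cytometry panel + Raman mapping — 69 h, 217 total.
Nothing else within 69 h beats 217.

217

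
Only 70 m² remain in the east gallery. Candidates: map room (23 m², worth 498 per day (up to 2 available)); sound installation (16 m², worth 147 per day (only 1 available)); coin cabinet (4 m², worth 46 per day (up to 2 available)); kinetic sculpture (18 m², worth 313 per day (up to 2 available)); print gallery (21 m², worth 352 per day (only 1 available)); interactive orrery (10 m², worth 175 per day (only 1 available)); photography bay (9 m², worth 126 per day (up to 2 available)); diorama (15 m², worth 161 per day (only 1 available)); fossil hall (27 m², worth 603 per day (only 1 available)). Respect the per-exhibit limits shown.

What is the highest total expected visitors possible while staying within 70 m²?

1414

A density-first pass picks map room + interactive orrery + photography bay + fossil hall — 1402 at 69 m².
The 19 m² tied up in interactive orrery and photography bay is better spent on kinetic sculpture — total rises to 1414 (68 m²).
Every other selection either busts 70 m² or exceeds an availability limit or fails to beat 1414.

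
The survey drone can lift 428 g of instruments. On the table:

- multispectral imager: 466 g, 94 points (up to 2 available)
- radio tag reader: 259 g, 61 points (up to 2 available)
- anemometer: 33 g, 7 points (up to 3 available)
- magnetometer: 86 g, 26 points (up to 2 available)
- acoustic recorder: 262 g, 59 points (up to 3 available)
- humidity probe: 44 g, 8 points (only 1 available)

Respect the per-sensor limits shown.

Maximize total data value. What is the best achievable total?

102

Ranking by ratio (data value/g): magnetometer 0.30, radio tag reader 0.24, acoustic recorder 0.23, anemometer 0.21.
Greedy by ratio would take 3×anemometer + 2×magnetometer + humidity probe: 315 g used, total 81.
The 152 g tied up in 2×anemometer and magnetometer is better spent on radio tag reader — total rises to 102 (422 g).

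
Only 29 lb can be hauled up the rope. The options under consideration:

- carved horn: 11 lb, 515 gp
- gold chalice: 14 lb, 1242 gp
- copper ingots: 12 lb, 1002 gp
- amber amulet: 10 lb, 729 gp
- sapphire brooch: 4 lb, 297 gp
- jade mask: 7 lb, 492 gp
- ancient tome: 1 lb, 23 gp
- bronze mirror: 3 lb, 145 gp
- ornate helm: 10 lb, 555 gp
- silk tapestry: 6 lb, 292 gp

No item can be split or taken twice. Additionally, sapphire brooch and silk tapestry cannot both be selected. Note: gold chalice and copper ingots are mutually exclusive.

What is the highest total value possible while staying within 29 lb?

Best packing: gold chalice + amber amulet + sapphire brooch + ancient tome — 29 lb, 2291 total.
Next best is gold chalice + amber amulet + sapphire brooch at 2268 (28 lb) — short by 23.

2291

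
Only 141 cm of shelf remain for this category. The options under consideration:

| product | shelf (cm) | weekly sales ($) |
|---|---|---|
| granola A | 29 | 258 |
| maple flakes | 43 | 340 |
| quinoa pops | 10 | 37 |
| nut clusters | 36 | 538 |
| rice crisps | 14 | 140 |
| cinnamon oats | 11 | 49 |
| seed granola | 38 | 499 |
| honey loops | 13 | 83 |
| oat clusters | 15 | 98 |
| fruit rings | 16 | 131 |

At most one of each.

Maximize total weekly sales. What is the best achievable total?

A density-first pass picks granola A + nut clusters + rice crisps + seed granola + fruit rings — 1566 at 133 cm.
Replace fruit rings with cinnamon oats + honey loops: the trade gains 1 net, giving 1567 at 141 cm.
An exhaustive check of the 1024 subsets confirms 1567.

1567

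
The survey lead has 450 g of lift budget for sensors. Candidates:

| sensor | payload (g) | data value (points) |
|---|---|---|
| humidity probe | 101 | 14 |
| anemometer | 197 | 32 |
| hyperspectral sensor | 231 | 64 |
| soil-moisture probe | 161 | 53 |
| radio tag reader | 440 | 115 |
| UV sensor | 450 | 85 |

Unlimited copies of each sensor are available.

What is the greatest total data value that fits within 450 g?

120

Ranking by ratio (data value/g): soil-moisture probe 0.33, hyperspectral sensor 0.28, radio tag reader 0.26.
Taking humidity probe + 2×soil-moisture probe: 423 g used, 120 in data value.
Every other selection either busts 450 g or fails to beat 120.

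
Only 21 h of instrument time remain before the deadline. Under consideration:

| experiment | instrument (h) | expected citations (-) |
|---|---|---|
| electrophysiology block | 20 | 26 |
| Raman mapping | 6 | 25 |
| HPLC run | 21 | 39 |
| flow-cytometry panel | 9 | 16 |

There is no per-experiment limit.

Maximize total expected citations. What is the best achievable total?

75

Best packing: 3×Raman mapping — 18 h, 75 total.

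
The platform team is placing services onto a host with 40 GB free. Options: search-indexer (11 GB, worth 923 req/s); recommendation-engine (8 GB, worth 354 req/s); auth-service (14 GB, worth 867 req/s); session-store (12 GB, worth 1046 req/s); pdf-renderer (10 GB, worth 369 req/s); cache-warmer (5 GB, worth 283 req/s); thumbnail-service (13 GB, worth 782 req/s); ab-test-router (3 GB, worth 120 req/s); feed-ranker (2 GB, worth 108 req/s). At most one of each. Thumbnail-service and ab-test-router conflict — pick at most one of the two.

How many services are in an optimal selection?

Best achievable throughput is 2956.
One optimal bundle: search-indexer + auth-service + session-store + ab-test-router (40 GB).
All optima have 4 services.

4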